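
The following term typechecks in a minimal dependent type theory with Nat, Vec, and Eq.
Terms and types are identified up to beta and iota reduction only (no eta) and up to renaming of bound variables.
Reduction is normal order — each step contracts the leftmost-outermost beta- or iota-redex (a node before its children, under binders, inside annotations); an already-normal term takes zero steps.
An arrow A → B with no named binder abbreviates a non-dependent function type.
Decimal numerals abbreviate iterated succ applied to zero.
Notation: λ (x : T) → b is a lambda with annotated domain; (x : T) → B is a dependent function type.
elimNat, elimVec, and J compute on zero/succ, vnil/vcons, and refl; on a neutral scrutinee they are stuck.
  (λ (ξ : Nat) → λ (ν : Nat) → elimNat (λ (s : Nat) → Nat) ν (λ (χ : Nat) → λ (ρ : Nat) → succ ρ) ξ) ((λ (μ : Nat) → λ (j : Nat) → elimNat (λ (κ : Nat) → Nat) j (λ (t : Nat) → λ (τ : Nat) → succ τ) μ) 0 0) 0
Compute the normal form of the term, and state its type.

reduced normal form:
  0
the term's type:
  Nat
observation: the first redex contracted is a beta-redex; the normal form is reached in 6 normal-order steps.


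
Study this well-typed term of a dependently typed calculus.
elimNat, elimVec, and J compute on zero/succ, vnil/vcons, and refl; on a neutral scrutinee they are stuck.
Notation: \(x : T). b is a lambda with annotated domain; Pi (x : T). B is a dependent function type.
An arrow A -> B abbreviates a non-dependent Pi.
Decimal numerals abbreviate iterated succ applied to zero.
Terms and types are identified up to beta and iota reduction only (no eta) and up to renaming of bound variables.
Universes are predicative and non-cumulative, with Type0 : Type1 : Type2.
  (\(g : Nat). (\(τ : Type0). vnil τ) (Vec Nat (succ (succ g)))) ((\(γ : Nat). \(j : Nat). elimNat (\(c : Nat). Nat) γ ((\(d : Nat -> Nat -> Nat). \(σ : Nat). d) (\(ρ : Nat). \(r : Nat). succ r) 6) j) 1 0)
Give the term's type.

inferred type:
  Vec (Vec Nat 3) 0


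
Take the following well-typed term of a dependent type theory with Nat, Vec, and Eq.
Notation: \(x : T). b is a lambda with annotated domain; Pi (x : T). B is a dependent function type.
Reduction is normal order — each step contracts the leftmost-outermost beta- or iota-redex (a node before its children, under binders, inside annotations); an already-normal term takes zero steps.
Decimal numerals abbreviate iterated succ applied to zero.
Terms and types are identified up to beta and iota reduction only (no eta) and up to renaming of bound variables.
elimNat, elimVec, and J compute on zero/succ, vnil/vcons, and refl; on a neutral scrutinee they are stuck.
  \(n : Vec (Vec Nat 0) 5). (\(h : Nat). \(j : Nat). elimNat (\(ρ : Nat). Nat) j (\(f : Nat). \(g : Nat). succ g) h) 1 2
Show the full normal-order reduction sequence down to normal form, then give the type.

normal-order reduction:
  \(n : Vec (Vec Nat 0) 5). (\(h : Nat). \(j : Nat). elimNat (\(ρ : Nat). Nat) j (\(f : Nat). \(g : Nat). succ g) h) 1 2
  ~> \(n : Vec (Vec Nat 0) 5). (\(h : Nat). elimNat (\(j : Nat). Nat) h (\(ρ : Nat). \(f : Nat). succ f) 1) 2
  ~> \(n : Vec (Vec Nat 0) 5). elimNat (\(h : Nat). Nat) 2 (\(j : Nat). \(ρ : Nat). succ ρ) 1
  ~> \(n : Vec (Vec Nat 0) 5). (\(h : Nat). \(j : Nat). succ j) 0 (elimNat (\(ρ : Nat). Nat) 2 (\(f : Nat). \(g : Nat). succ g) 0)
  ~> \(n : Vec (Vec Nat 0) 5). (\(h : Nat). succ h) (elimNat (\(j : Nat). Nat) 2 (\(ρ : Nat). \(f : Nat). succ f) 0)
  ~> \(n : Vec (Vec Nat 0) 5). succ (elimNat (\(h : Nat). Nat) 2 (\(j : Nat). \(ρ : Nat). succ ρ) 0)
  ~> \(n : Vec (Vec Nat 0) 5). 3
inferred type:
  Pi (n : Vec (Vec Nat 0) 5). Nat


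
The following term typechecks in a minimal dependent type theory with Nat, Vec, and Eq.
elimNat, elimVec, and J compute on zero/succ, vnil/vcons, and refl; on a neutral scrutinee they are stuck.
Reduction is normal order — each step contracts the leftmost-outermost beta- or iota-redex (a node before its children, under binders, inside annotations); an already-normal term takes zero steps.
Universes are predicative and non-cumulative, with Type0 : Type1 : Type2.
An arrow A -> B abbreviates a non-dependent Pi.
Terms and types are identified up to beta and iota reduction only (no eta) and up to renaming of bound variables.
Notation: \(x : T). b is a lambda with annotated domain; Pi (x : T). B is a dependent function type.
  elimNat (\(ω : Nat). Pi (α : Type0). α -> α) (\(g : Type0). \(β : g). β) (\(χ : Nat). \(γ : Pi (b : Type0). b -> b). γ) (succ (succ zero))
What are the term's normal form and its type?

normal form:
  \(ω : Type0). \(α : ω). α
inferred type:
  Pi (ω : Type0). ω -> ω
observation: reduction starts at an elimNat iota-redex, and 7 normal-order steps reach the normal form.


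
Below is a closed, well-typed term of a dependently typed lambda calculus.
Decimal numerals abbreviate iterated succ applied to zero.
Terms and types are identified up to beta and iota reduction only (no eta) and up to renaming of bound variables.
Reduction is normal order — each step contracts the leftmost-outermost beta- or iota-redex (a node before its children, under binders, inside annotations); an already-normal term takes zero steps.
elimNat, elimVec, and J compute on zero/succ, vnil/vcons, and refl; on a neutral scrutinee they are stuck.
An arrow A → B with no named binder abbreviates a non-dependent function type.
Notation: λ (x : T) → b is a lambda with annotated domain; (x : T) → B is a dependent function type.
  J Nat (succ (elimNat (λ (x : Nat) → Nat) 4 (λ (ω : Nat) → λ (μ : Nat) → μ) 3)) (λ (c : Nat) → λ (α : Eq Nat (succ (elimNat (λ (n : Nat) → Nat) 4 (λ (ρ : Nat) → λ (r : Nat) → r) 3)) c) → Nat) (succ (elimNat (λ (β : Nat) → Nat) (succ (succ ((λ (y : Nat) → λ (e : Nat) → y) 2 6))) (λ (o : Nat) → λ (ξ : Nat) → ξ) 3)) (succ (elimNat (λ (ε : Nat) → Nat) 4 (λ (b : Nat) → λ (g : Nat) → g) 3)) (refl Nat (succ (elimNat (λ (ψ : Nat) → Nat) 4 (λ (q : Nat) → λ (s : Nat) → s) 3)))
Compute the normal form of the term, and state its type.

resulting normal form:
  5
inferred type:
  Nat
observation: normalization takes exactly 13 steps under the normal-order strategy.


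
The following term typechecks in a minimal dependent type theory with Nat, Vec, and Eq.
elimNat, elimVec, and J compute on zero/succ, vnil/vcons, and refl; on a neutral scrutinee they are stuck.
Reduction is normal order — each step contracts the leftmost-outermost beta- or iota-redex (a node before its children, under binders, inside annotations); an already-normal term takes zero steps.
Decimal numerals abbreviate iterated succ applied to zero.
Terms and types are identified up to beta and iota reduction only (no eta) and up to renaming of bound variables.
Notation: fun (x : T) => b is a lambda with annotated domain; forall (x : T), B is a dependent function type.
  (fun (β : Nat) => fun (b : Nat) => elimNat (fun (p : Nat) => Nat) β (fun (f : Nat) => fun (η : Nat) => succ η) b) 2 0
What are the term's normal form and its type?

resulting normal form:
  2
the term's type:
  Nat
observation: reduction starts at a beta-redex, and 3 normal-order steps reach the normal form.


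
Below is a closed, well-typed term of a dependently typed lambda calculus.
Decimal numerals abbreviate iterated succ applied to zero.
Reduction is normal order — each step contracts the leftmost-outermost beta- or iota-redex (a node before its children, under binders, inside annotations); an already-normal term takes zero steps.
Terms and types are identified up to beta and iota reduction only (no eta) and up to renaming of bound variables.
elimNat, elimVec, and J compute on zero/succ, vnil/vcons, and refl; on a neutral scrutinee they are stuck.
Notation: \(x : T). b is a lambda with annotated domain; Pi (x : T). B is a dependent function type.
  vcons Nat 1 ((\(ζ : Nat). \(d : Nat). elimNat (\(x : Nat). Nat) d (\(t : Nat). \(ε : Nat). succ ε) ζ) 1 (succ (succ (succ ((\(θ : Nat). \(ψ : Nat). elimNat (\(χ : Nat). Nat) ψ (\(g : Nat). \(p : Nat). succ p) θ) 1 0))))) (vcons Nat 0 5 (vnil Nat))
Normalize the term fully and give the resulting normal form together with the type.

normal form:
  vcons Nat 1 5 (vcons Nat 0 5 (vnil Nat))
type:
  Vec Nat 2
observation: contracting a beta-redex first, the term normalizes in 12 steps.


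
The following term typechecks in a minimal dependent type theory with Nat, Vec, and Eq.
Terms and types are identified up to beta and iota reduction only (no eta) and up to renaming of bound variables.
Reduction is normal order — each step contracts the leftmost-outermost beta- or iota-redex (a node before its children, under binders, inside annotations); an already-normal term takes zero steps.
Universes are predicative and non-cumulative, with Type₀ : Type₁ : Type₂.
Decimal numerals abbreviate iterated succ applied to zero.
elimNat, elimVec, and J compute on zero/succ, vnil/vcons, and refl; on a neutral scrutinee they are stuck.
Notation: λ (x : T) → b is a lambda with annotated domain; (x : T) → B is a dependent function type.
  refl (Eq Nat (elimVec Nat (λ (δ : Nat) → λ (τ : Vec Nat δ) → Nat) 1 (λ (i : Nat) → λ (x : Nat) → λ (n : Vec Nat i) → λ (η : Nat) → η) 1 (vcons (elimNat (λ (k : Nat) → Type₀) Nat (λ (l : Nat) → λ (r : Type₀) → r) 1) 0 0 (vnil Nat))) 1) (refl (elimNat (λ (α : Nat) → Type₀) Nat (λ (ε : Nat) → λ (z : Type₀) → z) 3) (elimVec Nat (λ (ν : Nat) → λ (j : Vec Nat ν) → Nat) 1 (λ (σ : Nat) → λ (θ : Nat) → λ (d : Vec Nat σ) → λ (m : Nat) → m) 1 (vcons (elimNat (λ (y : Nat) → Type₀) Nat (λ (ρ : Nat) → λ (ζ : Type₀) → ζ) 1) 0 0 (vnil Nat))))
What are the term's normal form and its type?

resulting normal form:
  refl (Eq Nat 1 1) (refl Nat 1)
the term's type:
  Eq (Eq Nat 1 1) (refl Nat 1) (refl Nat 1)
observation: the term reaches its normal form after 22 normal-order steps.


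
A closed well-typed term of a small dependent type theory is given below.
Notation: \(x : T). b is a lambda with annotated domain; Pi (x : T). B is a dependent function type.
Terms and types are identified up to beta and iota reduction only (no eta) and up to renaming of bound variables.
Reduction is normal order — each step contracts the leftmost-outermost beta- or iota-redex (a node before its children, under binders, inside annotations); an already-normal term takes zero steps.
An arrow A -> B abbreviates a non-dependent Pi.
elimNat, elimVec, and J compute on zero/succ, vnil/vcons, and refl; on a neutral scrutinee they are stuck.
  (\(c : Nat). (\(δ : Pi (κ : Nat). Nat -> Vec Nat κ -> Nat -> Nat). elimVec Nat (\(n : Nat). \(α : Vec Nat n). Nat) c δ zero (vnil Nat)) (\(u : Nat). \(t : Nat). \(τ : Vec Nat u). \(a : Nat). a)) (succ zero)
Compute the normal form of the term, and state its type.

normal form:
  succ zero
type:
  Nat


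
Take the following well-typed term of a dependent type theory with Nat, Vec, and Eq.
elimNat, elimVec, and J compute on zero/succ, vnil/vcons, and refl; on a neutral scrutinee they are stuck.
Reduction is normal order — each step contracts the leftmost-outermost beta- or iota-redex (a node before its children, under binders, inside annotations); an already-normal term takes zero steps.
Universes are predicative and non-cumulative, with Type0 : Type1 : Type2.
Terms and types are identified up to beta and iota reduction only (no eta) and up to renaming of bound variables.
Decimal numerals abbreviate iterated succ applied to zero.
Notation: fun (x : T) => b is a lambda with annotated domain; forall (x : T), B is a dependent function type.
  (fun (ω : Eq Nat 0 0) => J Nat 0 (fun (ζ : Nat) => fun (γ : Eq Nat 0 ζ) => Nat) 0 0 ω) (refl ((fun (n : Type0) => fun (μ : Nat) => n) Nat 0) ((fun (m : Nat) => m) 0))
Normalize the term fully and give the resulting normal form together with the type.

normal form:
  0
the term's type:
  Nat
observation: contracting a beta-redex first, the term normalizes in 2 steps.


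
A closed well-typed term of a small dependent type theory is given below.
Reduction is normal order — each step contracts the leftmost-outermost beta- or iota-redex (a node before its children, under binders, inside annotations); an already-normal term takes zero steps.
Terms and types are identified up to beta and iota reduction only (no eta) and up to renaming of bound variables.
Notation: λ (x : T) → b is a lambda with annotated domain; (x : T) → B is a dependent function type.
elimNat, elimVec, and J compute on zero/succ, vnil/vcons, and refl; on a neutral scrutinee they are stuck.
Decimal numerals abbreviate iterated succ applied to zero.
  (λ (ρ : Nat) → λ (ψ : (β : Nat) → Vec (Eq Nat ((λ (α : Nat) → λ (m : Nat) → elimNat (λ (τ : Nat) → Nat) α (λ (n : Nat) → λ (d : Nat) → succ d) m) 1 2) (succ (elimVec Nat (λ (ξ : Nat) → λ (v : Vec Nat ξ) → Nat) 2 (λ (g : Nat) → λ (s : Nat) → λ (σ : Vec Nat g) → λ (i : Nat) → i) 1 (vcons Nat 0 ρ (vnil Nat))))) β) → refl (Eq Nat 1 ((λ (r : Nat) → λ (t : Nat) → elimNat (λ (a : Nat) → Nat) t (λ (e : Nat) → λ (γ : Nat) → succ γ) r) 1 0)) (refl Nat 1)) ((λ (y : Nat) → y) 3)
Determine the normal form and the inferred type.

reduced normal form:
  λ (ρ : (ψ : Nat) → Vec (Eq Nat 3 3) ψ) → refl (Eq Nat 1 1) (refl Nat 1)
the term's type:
  (ρ : (ψ : Nat) → Vec (Eq Nat 3 3) ψ) → Eq (Eq Nat 1 1) (refl Nat 1) (refl Nat 1)


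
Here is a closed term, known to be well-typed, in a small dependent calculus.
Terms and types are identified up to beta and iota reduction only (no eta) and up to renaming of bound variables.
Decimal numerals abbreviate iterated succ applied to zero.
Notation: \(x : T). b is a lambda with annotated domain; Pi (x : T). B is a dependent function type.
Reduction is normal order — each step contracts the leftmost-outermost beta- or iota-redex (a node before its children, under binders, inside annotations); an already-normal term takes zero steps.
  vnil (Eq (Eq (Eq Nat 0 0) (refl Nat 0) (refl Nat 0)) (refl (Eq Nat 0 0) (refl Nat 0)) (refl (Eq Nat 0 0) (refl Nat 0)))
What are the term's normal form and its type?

reduced normal form:
  vnil (Eq (Eq (Eq Nat 0 0) (refl Nat 0) (refl Nat 0)) (refl (Eq Nat 0 0) (refl Nat 0)) (refl (Eq Nat 0 0) (refl Nat 0)))
inferred type:
  Vec (Eq (Eq (Eq Nat 0 0) (refl Nat 0) (refl Nat 0)) (refl (Eq Nat 0 0) (refl Nat 0)) (refl (Eq Nat 0 0) (refl Nat 0))) 0


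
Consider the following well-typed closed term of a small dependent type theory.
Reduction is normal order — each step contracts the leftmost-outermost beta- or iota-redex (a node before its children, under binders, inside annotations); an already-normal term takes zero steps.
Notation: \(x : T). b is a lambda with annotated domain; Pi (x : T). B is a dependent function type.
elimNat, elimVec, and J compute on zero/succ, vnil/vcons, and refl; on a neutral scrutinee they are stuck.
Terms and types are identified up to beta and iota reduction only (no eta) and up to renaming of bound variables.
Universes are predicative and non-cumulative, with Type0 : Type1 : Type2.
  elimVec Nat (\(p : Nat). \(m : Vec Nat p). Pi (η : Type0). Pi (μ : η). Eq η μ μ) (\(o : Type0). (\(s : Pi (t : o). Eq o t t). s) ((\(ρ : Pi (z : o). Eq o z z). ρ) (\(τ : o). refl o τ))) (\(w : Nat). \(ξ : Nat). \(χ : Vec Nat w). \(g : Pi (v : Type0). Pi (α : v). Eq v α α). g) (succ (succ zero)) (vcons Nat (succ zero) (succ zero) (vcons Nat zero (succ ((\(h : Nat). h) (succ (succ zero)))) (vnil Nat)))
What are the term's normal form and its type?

reduced normal form:
  \(p : Type0). \(m : p). refl p m
inferred type:
  Pi (p : Type0). Pi (m : p). Eq p m m
observation: 13 normal-order steps separate the term from its normal form.


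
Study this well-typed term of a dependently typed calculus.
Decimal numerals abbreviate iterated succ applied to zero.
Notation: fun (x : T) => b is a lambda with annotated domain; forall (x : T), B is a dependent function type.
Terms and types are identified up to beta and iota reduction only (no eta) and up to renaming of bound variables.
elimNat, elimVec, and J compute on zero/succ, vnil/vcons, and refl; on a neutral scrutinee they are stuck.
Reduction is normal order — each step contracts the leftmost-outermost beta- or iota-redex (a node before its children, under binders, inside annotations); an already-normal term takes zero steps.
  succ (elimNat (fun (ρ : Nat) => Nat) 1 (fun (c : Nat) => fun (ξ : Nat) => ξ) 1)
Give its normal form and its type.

resulting normal form:
  2
inferred type:
  Nat


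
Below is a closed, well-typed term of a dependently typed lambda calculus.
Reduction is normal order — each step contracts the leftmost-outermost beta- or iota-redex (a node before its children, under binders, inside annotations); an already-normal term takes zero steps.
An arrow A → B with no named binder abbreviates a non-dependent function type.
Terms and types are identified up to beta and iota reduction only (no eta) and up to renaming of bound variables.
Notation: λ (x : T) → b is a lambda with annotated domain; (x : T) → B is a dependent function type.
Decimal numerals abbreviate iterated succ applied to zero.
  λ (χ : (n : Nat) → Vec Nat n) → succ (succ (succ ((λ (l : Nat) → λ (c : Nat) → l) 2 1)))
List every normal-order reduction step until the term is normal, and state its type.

normal-order reduction:
  λ (χ : (n : Nat) → Vec Nat n) → succ (succ (succ ((λ (l : Nat) → λ (c : Nat) → l) 2 1)))
  ~> λ (χ : (n : Nat) → Vec Nat n) → succ (succ (succ ((λ (l : Nat) → 2) 1)))
  ~> λ (χ : (n : Nat) → Vec Nat n) → 5
type:
  ((χ : Nat) → Vec Nat χ) → Nat


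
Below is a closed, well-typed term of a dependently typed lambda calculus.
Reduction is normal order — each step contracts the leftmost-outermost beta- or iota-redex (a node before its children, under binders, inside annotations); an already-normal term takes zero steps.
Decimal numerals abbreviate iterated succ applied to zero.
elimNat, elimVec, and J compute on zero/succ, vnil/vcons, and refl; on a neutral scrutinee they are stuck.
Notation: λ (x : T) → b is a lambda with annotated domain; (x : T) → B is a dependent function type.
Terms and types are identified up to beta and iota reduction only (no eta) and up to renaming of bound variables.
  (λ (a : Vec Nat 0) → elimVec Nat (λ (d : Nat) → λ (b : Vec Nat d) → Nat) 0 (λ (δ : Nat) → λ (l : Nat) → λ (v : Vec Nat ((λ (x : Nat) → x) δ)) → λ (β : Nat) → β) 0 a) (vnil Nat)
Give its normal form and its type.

resulting normal form:
  0
the term's type:
  Nat


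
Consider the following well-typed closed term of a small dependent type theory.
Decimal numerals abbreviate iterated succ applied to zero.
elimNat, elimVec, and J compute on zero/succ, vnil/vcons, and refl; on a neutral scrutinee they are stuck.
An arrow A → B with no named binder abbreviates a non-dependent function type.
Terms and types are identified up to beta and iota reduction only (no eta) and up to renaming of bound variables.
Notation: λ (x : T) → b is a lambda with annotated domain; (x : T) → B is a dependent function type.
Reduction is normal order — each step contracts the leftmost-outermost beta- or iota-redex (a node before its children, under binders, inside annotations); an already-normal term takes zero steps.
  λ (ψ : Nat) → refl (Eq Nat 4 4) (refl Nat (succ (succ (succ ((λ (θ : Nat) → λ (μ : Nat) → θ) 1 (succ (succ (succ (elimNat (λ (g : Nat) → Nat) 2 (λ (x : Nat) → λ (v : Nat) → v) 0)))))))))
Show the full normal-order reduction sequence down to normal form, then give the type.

reduction (normal order):
  λ (ψ : Nat) → refl (Eq Nat 4 4) (refl Nat (succ (succ (succ ((λ (θ : Nat) → λ (μ : Nat) → θ) 1 (succ (succ (succ (elimNat (λ (g : Nat) → Nat) 2 (λ (x : Nat) → λ (v : Nat) → v) 0)))))))))
  ~> λ (ψ : Nat) → refl (Eq Nat 4 4) (refl Nat (succ (succ (succ ((λ (θ : Nat) → 1) (succ (succ (succ (elimNat (λ (μ : Nat) → Nat) 2 (λ (g : Nat) → λ (x : Nat) → x) 0)))))))))
  ~> λ (ψ : Nat) → refl (Eq Nat 4 4) (refl Nat 4)
type:
  Nat → Eq (Eq Nat 4 4) (refl Nat 4) (refl Nat 4)


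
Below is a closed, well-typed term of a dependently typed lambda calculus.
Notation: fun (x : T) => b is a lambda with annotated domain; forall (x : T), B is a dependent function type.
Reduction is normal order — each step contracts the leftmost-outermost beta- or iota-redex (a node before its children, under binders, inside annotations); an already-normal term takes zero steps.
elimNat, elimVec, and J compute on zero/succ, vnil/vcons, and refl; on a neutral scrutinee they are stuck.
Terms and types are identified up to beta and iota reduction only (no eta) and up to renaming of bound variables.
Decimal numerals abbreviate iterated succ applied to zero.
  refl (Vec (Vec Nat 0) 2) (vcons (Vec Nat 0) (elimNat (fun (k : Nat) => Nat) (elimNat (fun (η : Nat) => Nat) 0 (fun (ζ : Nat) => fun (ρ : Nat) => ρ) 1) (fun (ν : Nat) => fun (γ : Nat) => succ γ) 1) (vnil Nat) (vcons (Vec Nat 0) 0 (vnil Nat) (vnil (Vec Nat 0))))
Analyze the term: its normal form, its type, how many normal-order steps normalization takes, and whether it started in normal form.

reduced normal form:
  refl (Vec (Vec Nat 0) 2) (vcons (Vec Nat 0) 1 (vnil Nat) (vcons (Vec Nat 0) 0 (vnil Nat) (vnil (Vec Nat 0))))
the term's type:
  Eq (Vec (Vec Nat 0) 2) (vcons (Vec Nat 0) 1 (vnil Nat) (vcons (Vec Nat 0) 0 (vnil Nat) (vnil (Vec Nat 0)))) (vcons (Vec Nat 0) 1 (vnil Nat) (vcons (Vec Nat 0) 0 (vnil Nat) (vnil (Vec Nat 0))))
steps to reach normal form (normal order): 8
already normal: no
first redex: an elimNat iota-redex


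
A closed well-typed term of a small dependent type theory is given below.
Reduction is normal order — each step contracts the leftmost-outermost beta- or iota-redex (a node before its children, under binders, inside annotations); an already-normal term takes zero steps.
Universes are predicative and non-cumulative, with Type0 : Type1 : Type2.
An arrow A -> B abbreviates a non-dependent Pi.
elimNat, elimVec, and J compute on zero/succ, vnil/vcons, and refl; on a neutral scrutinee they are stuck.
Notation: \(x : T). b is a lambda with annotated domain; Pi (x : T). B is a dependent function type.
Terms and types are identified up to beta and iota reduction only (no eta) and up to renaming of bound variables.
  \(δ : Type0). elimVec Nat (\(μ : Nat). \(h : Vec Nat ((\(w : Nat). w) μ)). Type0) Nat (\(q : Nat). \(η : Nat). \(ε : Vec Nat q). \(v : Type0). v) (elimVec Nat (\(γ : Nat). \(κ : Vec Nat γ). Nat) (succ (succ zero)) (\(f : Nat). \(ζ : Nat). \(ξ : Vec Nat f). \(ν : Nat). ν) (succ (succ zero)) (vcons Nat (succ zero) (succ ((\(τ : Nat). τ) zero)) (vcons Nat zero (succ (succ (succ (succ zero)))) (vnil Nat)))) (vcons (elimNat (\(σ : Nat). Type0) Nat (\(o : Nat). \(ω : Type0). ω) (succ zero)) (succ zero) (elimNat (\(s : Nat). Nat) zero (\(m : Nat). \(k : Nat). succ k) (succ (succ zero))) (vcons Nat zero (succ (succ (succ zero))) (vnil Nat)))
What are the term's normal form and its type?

reduced normal form:
  \(δ : Type0). Nat
the term's type:
  Type0 -> Type0


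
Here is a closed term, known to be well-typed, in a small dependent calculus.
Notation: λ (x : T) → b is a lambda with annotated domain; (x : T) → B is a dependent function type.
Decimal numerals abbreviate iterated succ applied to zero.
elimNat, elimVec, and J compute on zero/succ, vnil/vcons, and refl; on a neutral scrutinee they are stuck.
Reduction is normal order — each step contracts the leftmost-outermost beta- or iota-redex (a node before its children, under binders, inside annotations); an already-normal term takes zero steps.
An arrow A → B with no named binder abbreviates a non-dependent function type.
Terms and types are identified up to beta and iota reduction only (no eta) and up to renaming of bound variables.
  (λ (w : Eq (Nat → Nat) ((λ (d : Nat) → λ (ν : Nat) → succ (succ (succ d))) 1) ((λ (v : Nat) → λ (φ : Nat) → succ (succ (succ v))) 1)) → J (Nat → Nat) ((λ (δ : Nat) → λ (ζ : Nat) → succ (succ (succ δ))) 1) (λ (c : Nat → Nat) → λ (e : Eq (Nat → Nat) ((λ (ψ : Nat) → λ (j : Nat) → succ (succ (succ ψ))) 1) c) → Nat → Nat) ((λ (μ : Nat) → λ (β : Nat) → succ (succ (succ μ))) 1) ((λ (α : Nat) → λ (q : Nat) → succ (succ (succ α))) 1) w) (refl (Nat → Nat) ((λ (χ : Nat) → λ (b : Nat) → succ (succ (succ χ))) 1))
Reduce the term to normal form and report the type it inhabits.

normal form:
  λ (w : Nat) → 4
the term's type:
  Nat → Nat


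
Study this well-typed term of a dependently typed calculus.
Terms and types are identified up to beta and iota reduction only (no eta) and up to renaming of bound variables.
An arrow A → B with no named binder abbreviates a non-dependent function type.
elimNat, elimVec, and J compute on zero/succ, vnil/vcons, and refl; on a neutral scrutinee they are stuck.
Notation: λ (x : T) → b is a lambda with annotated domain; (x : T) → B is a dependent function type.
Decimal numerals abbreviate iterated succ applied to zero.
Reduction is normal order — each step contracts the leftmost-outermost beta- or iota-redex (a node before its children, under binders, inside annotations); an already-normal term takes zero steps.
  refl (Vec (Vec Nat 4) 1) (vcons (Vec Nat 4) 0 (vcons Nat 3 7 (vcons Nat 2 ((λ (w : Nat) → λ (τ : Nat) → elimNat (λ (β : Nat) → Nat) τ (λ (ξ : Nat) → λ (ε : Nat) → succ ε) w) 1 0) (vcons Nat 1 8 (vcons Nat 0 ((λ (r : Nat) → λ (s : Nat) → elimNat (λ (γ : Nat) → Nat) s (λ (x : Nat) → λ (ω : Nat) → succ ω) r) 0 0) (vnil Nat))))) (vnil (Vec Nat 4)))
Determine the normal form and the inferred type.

normal form:
  refl (Vec (Vec Nat 4) 1) (vcons (Vec Nat 4) 0 (vcons Nat 3 7 (vcons Nat 2 1 (vcons Nat 1 8 (vcons Nat 0 0 (vnil Nat))))) (vnil (Vec Nat 4)))
inferred type:
  Eq (Vec (Vec Nat 4) 1) (vcons (Vec Nat 4) 0 (vcons Nat 3 7 (vcons Nat 2 1 (vcons Nat 1 8 (vcons Nat 0 0 (vnil Nat))))) (vnil (Vec Nat 4))) (vcons (Vec Nat 4) 0 (vcons Nat 3 7 (vcons Nat 2 1 (vcons Nat 1 8 (vcons Nat 0 0 (vnil Nat))))) (vnil (Vec Nat 4)))
observation: the first redex contracted is a beta-redex; the normal form is reached in 9 normal-order steps.


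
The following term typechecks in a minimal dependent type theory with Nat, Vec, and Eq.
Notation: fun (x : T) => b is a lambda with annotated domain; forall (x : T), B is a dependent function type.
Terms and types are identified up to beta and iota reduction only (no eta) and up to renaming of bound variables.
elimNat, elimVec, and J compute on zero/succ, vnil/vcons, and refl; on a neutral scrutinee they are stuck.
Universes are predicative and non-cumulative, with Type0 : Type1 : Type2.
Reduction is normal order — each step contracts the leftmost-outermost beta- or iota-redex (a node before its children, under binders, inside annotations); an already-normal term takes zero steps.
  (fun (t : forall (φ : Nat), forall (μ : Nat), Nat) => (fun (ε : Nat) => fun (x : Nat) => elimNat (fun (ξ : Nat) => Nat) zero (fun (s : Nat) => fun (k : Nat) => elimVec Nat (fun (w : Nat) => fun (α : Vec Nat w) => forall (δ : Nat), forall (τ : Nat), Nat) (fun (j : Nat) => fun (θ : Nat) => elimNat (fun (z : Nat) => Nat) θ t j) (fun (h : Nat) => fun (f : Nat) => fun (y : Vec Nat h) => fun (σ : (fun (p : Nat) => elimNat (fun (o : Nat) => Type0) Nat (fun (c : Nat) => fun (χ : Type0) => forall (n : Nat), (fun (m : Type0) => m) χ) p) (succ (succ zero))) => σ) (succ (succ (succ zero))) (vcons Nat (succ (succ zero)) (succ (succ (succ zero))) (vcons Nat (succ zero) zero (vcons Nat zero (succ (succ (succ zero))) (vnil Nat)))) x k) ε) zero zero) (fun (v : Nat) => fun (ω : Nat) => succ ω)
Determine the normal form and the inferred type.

resulting normal form:
  zero
type:
  Nat


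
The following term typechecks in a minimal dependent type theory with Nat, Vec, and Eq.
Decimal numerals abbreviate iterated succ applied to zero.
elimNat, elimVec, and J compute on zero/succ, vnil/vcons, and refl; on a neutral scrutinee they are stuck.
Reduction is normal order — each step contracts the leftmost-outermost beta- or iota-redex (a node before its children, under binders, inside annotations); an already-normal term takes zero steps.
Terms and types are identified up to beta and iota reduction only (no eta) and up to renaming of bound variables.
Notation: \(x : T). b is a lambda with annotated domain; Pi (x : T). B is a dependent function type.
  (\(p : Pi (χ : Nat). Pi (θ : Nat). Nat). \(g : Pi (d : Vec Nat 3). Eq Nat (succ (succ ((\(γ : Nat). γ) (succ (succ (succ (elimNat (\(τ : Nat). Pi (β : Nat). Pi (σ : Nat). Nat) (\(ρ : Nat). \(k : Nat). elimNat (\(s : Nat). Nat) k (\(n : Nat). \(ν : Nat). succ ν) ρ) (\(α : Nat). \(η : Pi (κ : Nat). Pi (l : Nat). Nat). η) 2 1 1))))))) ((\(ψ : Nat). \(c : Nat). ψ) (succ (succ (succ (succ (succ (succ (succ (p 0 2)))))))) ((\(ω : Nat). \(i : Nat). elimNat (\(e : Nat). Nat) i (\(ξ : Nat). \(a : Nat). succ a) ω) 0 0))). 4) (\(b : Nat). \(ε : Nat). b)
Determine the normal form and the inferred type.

reduced normal form:
  \(p : Pi (χ : Vec Nat 3). Eq Nat 7 7). 4
the term's type:
  Pi (p : Pi (χ : Vec Nat 3). Eq Nat 7 7). Nat
observation: reduction starts at a beta-redex, and 19 normal-order steps reach the normal form.


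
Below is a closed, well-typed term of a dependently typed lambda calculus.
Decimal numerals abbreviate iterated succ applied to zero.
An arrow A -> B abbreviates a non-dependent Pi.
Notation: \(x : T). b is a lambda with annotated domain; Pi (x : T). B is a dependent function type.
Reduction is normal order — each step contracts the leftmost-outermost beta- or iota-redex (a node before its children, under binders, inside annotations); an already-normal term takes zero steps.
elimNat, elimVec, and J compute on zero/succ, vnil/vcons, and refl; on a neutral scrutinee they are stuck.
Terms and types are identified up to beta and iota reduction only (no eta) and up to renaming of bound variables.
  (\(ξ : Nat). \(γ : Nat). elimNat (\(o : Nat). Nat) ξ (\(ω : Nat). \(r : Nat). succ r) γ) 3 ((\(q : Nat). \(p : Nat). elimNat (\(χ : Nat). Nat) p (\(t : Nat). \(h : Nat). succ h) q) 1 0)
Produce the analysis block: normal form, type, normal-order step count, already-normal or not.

resulting normal form:
  4
inferred type:
  Nat
normal-order step count: 12
started in normal form: no
first redex: a beta-redex


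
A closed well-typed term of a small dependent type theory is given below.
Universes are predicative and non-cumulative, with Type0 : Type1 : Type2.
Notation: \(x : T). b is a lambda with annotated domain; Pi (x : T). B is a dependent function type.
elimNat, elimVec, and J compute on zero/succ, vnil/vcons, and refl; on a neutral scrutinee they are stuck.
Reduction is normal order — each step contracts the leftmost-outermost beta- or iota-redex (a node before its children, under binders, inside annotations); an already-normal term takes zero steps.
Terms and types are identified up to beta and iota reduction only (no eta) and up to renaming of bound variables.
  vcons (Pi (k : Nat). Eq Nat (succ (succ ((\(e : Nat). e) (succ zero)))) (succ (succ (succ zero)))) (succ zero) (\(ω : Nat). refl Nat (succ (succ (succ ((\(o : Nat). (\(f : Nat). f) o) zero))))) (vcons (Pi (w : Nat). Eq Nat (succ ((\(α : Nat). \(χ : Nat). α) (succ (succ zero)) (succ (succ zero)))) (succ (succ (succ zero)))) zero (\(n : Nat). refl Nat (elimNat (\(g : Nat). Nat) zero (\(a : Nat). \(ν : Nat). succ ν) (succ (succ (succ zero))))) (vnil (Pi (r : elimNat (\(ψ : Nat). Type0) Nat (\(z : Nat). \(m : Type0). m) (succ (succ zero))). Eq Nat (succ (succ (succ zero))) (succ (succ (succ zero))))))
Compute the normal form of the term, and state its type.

reduced normal form:
  vcons (Pi (k : Nat). Eq Nat (succ (succ (succ zero))) (succ (succ (succ zero)))) (succ zero) (\(e : Nat). refl Nat (succ (succ (succ zero)))) (vcons (Pi (ω : Nat). Eq Nat (succ (succ (succ zero))) (succ (succ (succ zero)))) zero (\(o : Nat). refl Nat (succ (succ (succ zero)))) (vnil (Pi (f : Nat). Eq Nat (succ (succ (succ zero))) (succ (succ (succ zero))))))
inferred type:
  Vec (Pi (k : Nat). Eq Nat (succ (succ (succ zero))) (succ (succ (succ zero)))) (succ (succ zero))


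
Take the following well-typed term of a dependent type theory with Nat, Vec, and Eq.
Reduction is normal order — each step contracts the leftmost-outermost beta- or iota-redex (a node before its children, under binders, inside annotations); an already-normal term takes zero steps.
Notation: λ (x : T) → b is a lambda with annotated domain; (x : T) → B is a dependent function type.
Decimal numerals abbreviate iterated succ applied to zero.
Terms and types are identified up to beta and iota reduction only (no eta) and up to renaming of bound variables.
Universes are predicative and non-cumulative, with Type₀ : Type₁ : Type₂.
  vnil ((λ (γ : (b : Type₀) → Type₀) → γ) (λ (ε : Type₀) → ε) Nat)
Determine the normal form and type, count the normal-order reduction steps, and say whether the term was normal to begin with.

reduced normal form:
  vnil Nat
the term's type:
  Vec Nat 0
reduction steps (normal order): 2
already normal: no
first contracted redex: a beta-redex


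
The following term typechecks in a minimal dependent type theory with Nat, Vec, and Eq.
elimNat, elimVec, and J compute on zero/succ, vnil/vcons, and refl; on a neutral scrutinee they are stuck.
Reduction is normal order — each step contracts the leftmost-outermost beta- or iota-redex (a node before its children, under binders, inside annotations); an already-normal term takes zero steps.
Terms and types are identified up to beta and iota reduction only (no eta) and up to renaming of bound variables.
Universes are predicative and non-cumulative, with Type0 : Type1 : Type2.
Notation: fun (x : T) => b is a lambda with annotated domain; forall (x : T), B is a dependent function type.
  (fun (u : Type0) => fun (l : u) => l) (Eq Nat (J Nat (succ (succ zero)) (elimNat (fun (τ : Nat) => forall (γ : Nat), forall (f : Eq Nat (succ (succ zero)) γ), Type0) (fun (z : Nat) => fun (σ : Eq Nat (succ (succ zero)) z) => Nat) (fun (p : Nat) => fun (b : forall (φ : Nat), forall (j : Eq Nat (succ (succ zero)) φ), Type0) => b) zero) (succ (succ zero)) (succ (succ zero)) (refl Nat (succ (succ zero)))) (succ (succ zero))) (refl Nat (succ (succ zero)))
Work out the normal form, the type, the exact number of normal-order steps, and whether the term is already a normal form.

normal form:
  refl Nat (succ (succ zero))
the term's type:
  Eq Nat (succ (succ zero)) (succ (succ zero))
steps to reach normal form (normal order): 2
already normal: no
first contracted redex: a beta-redex


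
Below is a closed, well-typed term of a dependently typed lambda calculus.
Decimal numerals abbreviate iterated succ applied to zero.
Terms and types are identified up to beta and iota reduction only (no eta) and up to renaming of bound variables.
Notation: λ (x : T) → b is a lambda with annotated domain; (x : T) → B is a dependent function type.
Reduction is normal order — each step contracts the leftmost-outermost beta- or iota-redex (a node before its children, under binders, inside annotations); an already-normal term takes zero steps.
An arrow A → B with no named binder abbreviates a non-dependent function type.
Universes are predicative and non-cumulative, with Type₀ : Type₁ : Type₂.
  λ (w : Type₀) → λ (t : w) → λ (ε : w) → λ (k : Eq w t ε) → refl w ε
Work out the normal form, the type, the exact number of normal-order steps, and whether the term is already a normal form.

resulting normal form:
  λ (w : Type₀) → λ (t : w) → λ (ε : w) → λ (k : Eq w t ε) → refl w ε
the term's type:
  (w : Type₀) → (t : w) → (ε : w) → Eq w t ε → Eq w ε ε
steps to reach normal form (normal order): 0
already normal: yes


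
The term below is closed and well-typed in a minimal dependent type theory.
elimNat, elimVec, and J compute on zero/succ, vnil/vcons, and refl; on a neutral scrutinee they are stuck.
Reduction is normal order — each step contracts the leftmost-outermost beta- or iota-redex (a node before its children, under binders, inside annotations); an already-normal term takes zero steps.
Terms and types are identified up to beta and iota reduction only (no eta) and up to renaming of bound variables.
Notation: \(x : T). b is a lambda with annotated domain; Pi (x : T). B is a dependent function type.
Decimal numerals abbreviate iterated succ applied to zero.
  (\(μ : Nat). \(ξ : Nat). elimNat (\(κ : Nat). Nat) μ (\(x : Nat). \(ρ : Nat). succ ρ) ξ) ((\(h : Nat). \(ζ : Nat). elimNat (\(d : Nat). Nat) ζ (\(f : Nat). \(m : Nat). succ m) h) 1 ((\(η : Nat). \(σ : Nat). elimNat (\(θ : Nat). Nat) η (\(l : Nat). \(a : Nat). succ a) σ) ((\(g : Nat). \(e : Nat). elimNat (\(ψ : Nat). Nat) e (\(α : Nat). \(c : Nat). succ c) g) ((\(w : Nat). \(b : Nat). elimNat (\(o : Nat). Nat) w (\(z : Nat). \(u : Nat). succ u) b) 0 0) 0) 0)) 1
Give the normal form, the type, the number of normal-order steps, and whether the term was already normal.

resulting normal form:
  2
the term's type:
  Nat
reduction steps (normal order): 21
term was already normal: no
first contracted redex: a beta-redex


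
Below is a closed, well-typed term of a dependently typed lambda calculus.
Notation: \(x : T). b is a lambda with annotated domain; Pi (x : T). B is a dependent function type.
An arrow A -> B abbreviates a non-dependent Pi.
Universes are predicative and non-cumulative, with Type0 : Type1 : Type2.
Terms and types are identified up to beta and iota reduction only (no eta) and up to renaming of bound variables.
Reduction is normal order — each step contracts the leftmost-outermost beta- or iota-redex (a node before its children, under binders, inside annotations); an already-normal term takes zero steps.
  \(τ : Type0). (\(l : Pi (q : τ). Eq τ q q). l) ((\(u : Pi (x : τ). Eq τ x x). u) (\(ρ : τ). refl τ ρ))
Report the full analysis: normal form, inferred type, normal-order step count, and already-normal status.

resulting normal form:
  \(τ : Type0). \(l : τ). refl τ l
type:
  Pi (τ : Type0). Pi (l : τ). Eq τ l l
normal-order step count: 2
term was already normal: no
first contracted redex: a beta-redex


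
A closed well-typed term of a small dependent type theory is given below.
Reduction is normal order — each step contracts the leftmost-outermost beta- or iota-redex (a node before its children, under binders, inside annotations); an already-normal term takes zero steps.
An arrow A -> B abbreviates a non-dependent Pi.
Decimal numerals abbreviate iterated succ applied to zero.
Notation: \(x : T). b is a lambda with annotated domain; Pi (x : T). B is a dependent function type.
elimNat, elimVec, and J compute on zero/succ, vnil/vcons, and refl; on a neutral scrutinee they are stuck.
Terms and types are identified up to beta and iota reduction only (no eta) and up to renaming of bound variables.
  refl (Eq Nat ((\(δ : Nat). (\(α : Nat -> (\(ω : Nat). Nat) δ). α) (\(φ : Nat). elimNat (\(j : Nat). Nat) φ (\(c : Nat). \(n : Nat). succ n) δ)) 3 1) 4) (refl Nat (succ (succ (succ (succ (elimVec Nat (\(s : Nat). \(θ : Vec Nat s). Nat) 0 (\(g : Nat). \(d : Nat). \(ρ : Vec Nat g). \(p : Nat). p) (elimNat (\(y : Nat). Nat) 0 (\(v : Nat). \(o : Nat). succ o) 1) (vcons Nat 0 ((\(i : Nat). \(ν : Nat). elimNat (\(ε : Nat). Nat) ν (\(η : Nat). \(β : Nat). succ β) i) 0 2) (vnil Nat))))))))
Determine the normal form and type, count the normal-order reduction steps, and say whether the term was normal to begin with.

resulting normal form:
  refl (Eq Nat 4 4) (refl Nat 4)
inferred type:
  Eq (Eq Nat 4 4) (refl Nat 4) (refl Nat 4)
reduction steps (normal order): 19
started in normal form: no
first contracted redex: a beta-redex


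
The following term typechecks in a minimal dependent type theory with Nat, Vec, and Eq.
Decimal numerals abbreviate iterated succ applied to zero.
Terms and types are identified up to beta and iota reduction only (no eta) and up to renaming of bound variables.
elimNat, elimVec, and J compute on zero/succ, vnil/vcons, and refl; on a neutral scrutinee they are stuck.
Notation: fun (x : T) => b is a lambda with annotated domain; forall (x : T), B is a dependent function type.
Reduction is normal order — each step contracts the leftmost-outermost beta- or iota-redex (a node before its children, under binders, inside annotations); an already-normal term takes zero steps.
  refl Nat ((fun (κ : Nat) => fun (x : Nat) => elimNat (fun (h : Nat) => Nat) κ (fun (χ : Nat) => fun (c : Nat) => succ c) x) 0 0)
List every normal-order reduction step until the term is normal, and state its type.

reduction (normal order):
  refl Nat ((fun (κ : Nat) => fun (x : Nat) => elimNat (fun (h : Nat) => Nat) κ (fun (χ : Nat) => fun (c : Nat) => succ c) x) 0 0)
  ~> refl Nat ((fun (κ : Nat) => elimNat (fun (x : Nat) => Nat) 0 (fun (h : Nat) => fun (χ : Nat) => succ χ) κ) 0)
  ~> refl Nat (elimNat (fun (κ : Nat) => Nat) 0 (fun (x : Nat) => fun (h : Nat) => succ h) 0)
  ~> refl Nat 0
type:
  Eq Nat 0 0
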